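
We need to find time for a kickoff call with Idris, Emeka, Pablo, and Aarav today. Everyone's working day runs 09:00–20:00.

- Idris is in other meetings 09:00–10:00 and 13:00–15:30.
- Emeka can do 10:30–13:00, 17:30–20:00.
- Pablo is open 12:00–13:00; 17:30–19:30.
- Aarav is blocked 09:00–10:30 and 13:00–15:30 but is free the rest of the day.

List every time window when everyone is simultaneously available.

Idris free: 10:00-13:00, 15:30-20:00 (invert busy blocks within the working day).
Emeka free: 10:30-13:00, 17:30-20:00.
Pablo free: 12:00-13:00, 17:30-19:30.
Aarav free: 10:30-13:00, 15:30-20:00 (invert busy blocks within the working day).
Idris ∩ Emeka: 10:30-13:00, 17:30-20:00.
Idris ∩ Emeka ∩ Pablo: 12:00-13:00, 17:30-19:30.
Idris ∩ Emeka ∩ Pablo ∩ Aarav: 12:00-13:00, 17:30-19:30.

12:00-13:00, 17:30-19:30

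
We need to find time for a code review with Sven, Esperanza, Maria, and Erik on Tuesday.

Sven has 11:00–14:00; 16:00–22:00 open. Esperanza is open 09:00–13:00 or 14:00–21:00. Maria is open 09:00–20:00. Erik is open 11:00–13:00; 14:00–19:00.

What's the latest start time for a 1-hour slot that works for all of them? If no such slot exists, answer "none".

Sven ∩ Esperanza: 11:00-13:00, 16:00-21:00.
Sven ∩ Esperanza ∩ Maria: 11:00-13:00, 16:00-20:00.
Sven ∩ Esperanza ∩ Maria ∩ Erik: 11:00-13:00, 16:00-19:00.
Those are the intersection windows.
The last common window of at least 60 minutes is 16:00-19:00; a 60-minute meeting can start as late as 18:00 and still end by 19:00.

18:00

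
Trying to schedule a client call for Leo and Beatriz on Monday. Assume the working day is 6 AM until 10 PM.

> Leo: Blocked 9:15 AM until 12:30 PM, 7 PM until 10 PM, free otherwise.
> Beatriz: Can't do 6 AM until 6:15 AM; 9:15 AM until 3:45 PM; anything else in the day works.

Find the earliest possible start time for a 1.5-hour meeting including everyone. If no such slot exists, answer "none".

06:15

Leo free: 06:00-09:15, 12:30-19:00 (invert busy blocks within the working day).
Beatriz free: 06:15-09:15, 15:45-22:00 (invert busy blocks within the working day).
Leo ∩ Beatriz: 06:15-09:15, 15:45-19:00.
The first common window of at least 90 minutes is 06:15-09:15, so the earliest start is 06:15.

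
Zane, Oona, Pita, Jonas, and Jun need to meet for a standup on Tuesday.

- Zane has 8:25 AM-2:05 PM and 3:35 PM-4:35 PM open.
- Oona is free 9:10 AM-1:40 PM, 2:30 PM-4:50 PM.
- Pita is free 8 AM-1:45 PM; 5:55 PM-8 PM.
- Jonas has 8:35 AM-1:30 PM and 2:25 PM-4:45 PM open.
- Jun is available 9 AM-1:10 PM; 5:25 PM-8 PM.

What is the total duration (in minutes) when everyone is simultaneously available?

Zane ∩ Oona: 09:10-13:40, 15:35-16:35.
Zane ∩ Oona ∩ Pita: 09:10-13:40.
Zane ∩ Oona ∩ Pita ∩ Jonas: 09:10-13:30.
Zane ∩ Oona ∩ Pita ∩ Jonas ∩ Jun: 09:10-13:10.
That's a single block of 240 minutes.

240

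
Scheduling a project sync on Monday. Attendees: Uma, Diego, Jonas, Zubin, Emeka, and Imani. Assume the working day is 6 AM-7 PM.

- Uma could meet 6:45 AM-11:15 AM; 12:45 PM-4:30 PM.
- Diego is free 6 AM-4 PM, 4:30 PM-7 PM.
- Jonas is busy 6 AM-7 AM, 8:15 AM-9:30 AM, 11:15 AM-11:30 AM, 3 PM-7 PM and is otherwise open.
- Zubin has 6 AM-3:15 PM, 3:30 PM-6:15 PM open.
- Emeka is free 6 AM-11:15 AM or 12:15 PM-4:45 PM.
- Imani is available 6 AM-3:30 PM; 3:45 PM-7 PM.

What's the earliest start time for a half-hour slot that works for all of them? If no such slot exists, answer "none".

07:00

Uma free: 06:45-11:15, 12:45-16:30.
Diego free: 06:00-16:00, 16:30-19:00.
Jonas free: 07:00-08:15, 09:30-11:15, 11:30-15:00 (invert busy blocks within the working day).
Zubin free: 06:00-15:15, 15:30-18:15.
Emeka free: 06:00-11:15, 12:15-16:45.
Imani free: 06:00-15:30, 15:45-19:00.
Uma ∩ Diego: 06:45-11:15, 12:45-16:00.
Uma ∩ Diego ∩ Jonas: 07:00-08:15, 09:30-11:15, 12:45-15:00.
Uma ∩ Diego ∩ Jonas ∩ Zubin: 07:00-08:15, 09:30-11:15, 12:45-15:00.
Uma ∩ Diego ∩ Jonas ∩ Zubin ∩ Emeka: 07:00-08:15, 09:30-11:15, 12:45-15:00.
Uma ∩ Diego ∩ Jonas ∩ Zubin ∩ Emeka ∩ Imani: 07:00-08:15, 09:30-11:15, 12:45-15:00.
The first common window of at least 30 minutes is 07:00-08:15, so the earliest start is 07:00.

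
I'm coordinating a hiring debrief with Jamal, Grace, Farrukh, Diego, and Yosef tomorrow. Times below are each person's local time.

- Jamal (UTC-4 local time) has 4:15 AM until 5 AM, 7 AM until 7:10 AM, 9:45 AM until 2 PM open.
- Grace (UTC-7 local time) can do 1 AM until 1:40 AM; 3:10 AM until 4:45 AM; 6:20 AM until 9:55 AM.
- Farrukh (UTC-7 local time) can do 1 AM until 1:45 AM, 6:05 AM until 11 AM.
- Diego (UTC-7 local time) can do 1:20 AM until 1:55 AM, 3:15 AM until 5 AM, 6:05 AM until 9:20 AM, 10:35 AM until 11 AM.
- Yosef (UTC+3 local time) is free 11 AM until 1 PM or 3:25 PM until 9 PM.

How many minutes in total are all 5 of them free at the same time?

175

Jamal in UTC: 08:15-09:00, 11:00-11:10, 13:45-18:00 (add 4h to convert from UTC-4).
Grace in UTC: 08:00-08:40, 10:10-11:45, 13:20-16:55 (add 7h to convert from UTC-7).
Farrukh in UTC: 08:00-08:45, 13:05-18:00 (add 7h to convert from UTC-7).
Diego in UTC: 08:20-08:55, 10:15-12:00, 13:05-16:20, 17:35-18:00 (add 7h to convert from UTC-7).
Yosef in UTC: 08:00-10:00, 12:25-18:00 (subtract 3h to convert from UTC+3).
Jamal ∩ Grace: 08:15-08:40, 11:00-11:10, 13:45-16:55.
Jamal ∩ Grace ∩ Farrukh: 08:15-08:40, 13:45-16:55.
Jamal ∩ Grace ∩ Farrukh ∩ Diego: 08:20-08:40, 13:45-16:20.
Jamal ∩ Grace ∩ Farrukh ∩ Diego ∩ Yosef: 08:20-08:40, 13:45-16:20.
Summing the common windows: 20 + 155 = 175 minutes.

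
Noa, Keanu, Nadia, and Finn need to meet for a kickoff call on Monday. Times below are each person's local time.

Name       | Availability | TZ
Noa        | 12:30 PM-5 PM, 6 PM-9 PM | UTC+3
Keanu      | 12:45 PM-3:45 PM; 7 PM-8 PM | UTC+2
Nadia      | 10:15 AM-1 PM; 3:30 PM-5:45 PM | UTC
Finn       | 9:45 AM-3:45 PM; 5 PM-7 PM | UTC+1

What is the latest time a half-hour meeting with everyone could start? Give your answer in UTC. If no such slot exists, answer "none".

Noa in UTC: 09:30-14:00, 15:00-18:00 (subtract 3h to convert from UTC+3).
Keanu in UTC: 10:45-13:45, 17:00-18:00 (subtract 2h to convert from UTC+2).
Nadia in UTC: 10:15-13:00, 15:30-17:45.
Finn in UTC: 08:45-14:45, 16:00-18:00 (subtract 1h to convert from UTC+1).
Noa ∩ Keanu: 10:45-13:45, 17:00-18:00.
Noa ∩ Keanu ∩ Nadia: 10:45-13:00, 17:00-17:45.
Noa ∩ Keanu ∩ Nadia ∩ Finn: 10:45-13:00, 17:00-17:45.
So the common availability across everyone is 10:45-13:00, 17:00-17:45.
The last common window of at least 30 minutes is 17:00-17:45; a 30-minute meeting can start as late as 17:15 and still end by 17:45.

17:15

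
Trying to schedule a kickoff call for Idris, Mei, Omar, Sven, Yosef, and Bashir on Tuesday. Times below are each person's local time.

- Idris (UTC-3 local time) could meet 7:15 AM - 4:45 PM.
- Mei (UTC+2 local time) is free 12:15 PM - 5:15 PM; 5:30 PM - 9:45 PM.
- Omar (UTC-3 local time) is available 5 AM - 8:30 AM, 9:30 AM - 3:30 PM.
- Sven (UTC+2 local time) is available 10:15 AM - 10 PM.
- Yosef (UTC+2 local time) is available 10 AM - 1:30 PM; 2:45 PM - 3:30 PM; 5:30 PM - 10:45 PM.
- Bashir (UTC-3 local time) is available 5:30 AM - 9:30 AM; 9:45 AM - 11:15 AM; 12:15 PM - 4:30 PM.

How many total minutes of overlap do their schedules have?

300

Idris in UTC: 10:15-19:45 (add 3h to convert from UTC-3).
Mei in UTC: 10:15-15:15, 15:30-19:45 (subtract 2h to convert from UTC+2).
Omar in UTC: 08:00-11:30, 12:30-18:30 (add 3h to convert from UTC-3).
Sven in UTC: 08:15-20:00 (subtract 2h to convert from UTC+2).
Yosef in UTC: 08:00-11:30, 12:45-13:30, 15:30-20:45 (subtract 2h to convert from UTC+2).
Bashir in UTC: 08:30-12:30, 12:45-14:15, 15:15-19:30 (add 3h to convert from UTC-3).
Idris ∩ Mei: 10:15-15:15, 15:30-19:45.
Idris ∩ Mei ∩ Omar: 10:15-11:30, 12:30-15:15, 15:30-18:30.
Idris ∩ Mei ∩ Omar ∩ Sven: 10:15-11:30, 12:30-15:15, 15:30-18:30.
Idris ∩ Mei ∩ Omar ∩ Sven ∩ Yosef: 10:15-11:30, 12:45-13:30, 15:30-18:30.
Idris ∩ Mei ∩ Omar ∩ Sven ∩ Yosef ∩ Bashir: 10:15-11:30, 12:45-13:30, 15:30-18:30.
Summing the common windows: 75 + 45 + 180 = 300 minutes.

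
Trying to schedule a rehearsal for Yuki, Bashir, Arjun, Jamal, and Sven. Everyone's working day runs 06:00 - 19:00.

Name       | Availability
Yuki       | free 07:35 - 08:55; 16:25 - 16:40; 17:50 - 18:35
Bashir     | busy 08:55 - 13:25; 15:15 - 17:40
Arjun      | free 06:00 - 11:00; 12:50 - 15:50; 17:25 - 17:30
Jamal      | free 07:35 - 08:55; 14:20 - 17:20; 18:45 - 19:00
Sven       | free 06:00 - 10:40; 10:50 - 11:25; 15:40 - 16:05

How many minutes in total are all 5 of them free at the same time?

80

Yuki free: 07:35-08:55, 16:25-16:40, 17:50-18:35.
Bashir free: 06:00-08:55, 13:25-15:15, 17:40-19:00 (invert busy blocks within the working day).
Arjun free: 06:00-11:00, 12:50-15:50, 17:25-17:30.
Jamal free: 07:35-08:55, 14:20-17:20, 18:45-19:00.
Sven free: 06:00-10:40, 10:50-11:25, 15:40-16:05.
Yuki ∩ Bashir: 07:35-08:55, 17:50-18:35.
Yuki ∩ Bashir ∩ Arjun: 07:35-08:55.
Yuki ∩ Bashir ∩ Arjun ∩ Jamal: 07:35-08:55.
Yuki ∩ Bashir ∩ Arjun ∩ Jamal ∩ Sven: 07:35-08:55.
That's a single block of 80 minutes.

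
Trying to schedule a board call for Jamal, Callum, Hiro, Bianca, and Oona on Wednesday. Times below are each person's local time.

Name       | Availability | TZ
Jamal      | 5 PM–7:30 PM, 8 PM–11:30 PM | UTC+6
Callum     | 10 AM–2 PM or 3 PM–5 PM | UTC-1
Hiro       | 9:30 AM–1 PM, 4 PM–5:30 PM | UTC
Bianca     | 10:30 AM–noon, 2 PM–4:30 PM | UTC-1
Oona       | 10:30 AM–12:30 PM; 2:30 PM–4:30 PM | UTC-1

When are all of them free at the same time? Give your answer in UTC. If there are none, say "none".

Jamal in UTC: 11:00-13:30, 14:00-17:30 (subtract 6h to convert from UTC+6).
Callum in UTC: 11:00-15:00, 16:00-18:00 (add 1h to convert from UTC-1).
Hiro in UTC: 09:30-13:00, 16:00-17:30.
Bianca in UTC: 11:30-13:00, 15:00-17:30 (add 1h to convert from UTC-1).
Oona in UTC: 11:30-13:30, 15:30-17:30 (add 1h to convert from UTC-1).
Jamal ∩ Callum: 11:00-13:30, 14:00-15:00, 16:00-17:30.
Jamal ∩ Callum ∩ Hiro: 11:00-13:00, 16:00-17:30.
Jamal ∩ Callum ∩ Hiro ∩ Bianca: 11:30-13:00, 16:00-17:30.
Jamal ∩ Callum ∩ Hiro ∩ Bianca ∩ Oona: 11:30-13:00, 16:00-17:30.
So the common availability across everyone is 11:30-13:00, 16:00-17:30.

11:30-13:00, 16:00-17:30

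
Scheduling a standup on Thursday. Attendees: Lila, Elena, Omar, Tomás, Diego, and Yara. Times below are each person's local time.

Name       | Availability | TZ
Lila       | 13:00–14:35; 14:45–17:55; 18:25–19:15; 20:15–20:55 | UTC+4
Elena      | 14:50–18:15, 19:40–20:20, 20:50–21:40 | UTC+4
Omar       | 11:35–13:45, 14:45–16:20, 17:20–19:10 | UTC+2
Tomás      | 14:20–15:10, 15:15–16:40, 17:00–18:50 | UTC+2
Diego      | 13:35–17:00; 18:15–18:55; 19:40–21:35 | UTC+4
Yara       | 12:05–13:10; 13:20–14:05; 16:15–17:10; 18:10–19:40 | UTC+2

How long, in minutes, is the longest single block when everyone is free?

Lila in UTC: 09:00-10:35, 10:45-13:55, 14:25-15:15, 16:15-16:55 (subtract 4h to convert from UTC+4).
Elena in UTC: 10:50-14:15, 15:40-16:20, 16:50-17:40 (subtract 4h to convert from UTC+4).
Omar in UTC: 09:35-11:45, 12:45-14:20, 15:20-17:10 (subtract 2h to convert from UTC+2).
Tomás in UTC: 12:20-13:10, 13:15-14:40, 15:00-16:50 (subtract 2h to convert from UTC+2).
Diego in UTC: 09:35-13:00, 14:15-14:55, 15:40-17:35 (subtract 4h to convert from UTC+4).
Yara in UTC: 10:05-11:10, 11:20-12:05, 14:15-15:10, 16:10-17:40 (subtract 2h to convert from UTC+2).
Lila ∩ Elena: 10:50-13:55, 16:15-16:20, 16:50-16:55.
Lila ∩ Elena ∩ Omar: 10:50-11:45, 12:45-13:55, 16:15-16:20, 16:50-16:55.
Lila ∩ Elena ∩ Omar ∩ Tomás: 12:45-13:10, 13:15-13:55, 16:15-16:20.
Lila ∩ Elena ∩ Omar ∩ Tomás ∩ Diego: 12:45-13:00, 16:15-16:20.
Lila ∩ Elena ∩ Omar ∩ Tomás ∩ Diego ∩ Yara: 16:15-16:20.
The longest is 16:15-16:20 at 5 minutes.

5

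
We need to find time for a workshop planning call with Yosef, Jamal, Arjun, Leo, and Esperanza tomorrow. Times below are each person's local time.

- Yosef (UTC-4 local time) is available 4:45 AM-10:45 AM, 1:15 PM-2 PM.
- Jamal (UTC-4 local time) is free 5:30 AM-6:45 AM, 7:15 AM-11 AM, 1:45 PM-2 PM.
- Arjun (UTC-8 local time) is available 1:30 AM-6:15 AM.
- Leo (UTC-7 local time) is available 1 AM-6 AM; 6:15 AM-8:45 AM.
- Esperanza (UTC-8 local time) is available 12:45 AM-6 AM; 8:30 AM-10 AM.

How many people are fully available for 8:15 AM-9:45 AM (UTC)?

Yosef in UTC: 08:45-14:45, 17:15-18:00 (add 4h to convert from UTC-4).
Jamal in UTC: 09:30-10:45, 11:15-15:00, 17:45-18:00 (add 4h to convert from UTC-4).
Arjun in UTC: 09:30-14:15 (add 8h to convert from UTC-8).
Leo in UTC: 08:00-13:00, 13:15-15:45 (add 7h to convert from UTC-7).
Esperanza in UTC: 08:45-14:00, 16:30-18:00 (add 8h to convert from UTC-8).
Leo can make the full 08:15-09:45 slot — that's 1.

1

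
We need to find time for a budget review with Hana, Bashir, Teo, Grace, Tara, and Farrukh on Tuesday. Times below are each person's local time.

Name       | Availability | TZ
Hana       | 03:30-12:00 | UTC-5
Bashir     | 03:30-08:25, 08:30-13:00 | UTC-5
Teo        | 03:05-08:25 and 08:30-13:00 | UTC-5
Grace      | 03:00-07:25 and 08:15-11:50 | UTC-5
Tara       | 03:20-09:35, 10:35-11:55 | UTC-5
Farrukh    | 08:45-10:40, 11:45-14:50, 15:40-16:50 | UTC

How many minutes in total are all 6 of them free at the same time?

300

Hana in UTC: 08:30-17:00 (add 5h to convert from UTC-5).
Bashir in UTC: 08:30-13:25, 13:30-18:00 (add 5h to convert from UTC-5).
Teo in UTC: 08:05-13:25, 13:30-18:00 (add 5h to convert from UTC-5).
Grace in UTC: 08:00-12:25, 13:15-16:50 (add 5h to convert from UTC-5).
Tara in UTC: 08:20-14:35, 15:35-16:55 (add 5h to convert from UTC-5).
Farrukh in UTC: 08:45-10:40, 11:45-14:50, 15:40-16:50.
Hana ∩ Bashir: 08:30-13:25, 13:30-17:00.
Hana ∩ Bashir ∩ Teo: 08:30-13:25, 13:30-17:00.
Hana ∩ Bashir ∩ Teo ∩ Grace: 08:30-12:25, 13:15-13:25, 13:30-16:50.
Hana ∩ Bashir ∩ Teo ∩ Grace ∩ Tara: 08:30-12:25, 13:15-13:25, 13:30-14:35, 15:35-16:50.
Hana ∩ Bashir ∩ Teo ∩ Grace ∩ Tara ∩ Farrukh: 08:45-10:40, 11:45-12:25, 13:15-13:25, 13:30-14:35, 15:40-16:50.
Summing the common windows: 115 + 40 + 10 + 65 + 70 = 300 minutes.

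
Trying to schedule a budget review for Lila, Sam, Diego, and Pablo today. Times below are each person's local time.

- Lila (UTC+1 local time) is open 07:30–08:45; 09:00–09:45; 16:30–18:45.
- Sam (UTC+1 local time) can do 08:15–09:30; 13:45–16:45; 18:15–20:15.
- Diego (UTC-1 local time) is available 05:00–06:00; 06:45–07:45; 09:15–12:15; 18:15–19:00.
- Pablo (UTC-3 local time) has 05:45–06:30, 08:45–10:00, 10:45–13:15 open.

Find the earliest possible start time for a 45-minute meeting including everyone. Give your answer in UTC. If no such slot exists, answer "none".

none

Lila in UTC: 06:30-07:45, 08:00-08:45, 15:30-17:45 (subtract 1h to convert from UTC+1).
Sam in UTC: 07:15-08:30, 12:45-15:45, 17:15-19:15 (subtract 1h to convert from UTC+1).
Diego in UTC: 06:00-07:00, 07:45-08:45, 10:15-13:15, 19:15-20:00 (add 1h to convert from UTC-1).
Pablo in UTC: 08:45-09:30, 11:45-13:00, 13:45-16:15 (add 3h to convert from UTC-3).
Lila ∩ Sam: 07:15-07:45, 08:00-08:30, 15:30-15:45, 17:15-17:45.
Lila ∩ Sam ∩ Diego: 08:00-08:30.
Lila ∩ Sam ∩ Diego ∩ Pablo: ∅.
There is no time when everyone is free.
No common window is at least 45 minutes long.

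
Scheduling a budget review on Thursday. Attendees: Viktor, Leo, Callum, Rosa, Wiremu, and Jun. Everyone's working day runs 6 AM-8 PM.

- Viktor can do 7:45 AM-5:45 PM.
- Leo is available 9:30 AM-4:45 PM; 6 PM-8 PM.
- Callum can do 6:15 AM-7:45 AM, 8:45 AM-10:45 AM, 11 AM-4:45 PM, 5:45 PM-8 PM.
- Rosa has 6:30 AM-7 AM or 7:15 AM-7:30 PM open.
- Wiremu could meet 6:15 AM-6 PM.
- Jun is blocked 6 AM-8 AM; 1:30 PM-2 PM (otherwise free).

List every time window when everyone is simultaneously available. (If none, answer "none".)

Viktor free: 07:45-17:45.
Leo free: 09:30-16:45, 18:00-20:00.
Callum free: 06:15-07:45, 08:45-10:45, 11:00-16:45, 17:45-20:00.
Rosa free: 06:30-07:00, 07:15-19:30.
Wiremu free: 06:15-18:00.
Jun free: 08:00-13:30, 14:00-20:00 (invert busy blocks within the working day).
Viktor ∩ Leo: 09:30-16:45.
Viktor ∩ Leo ∩ Callum: 09:30-10:45, 11:00-16:45.
Viktor ∩ Leo ∩ Callum ∩ Rosa: 09:30-10:45, 11:00-16:45.
Viktor ∩ Leo ∩ Callum ∩ Rosa ∩ Wiremu: 09:30-10:45, 11:00-16:45.
Viktor ∩ Leo ∩ Callum ∩ Rosa ∩ Wiremu ∩ Jun: 09:30-10:45, 11:00-13:30, 14:00-16:45.
So the common availability across everyone is 09:30-10:45, 11:00-13:30, 14:00-16:45.

09:30-10:45, 11:00-13:30, 14:00-16:45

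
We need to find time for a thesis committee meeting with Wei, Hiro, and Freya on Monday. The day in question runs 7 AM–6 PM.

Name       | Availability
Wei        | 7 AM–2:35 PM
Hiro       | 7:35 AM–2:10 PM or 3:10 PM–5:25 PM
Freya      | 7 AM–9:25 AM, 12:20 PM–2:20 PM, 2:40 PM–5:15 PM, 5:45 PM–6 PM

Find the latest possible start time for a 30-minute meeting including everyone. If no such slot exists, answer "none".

Wei ∩ Hiro: 07:35-14:10.
Wei ∩ Hiro ∩ Freya: 07:35-09:25, 12:20-14:10.
So the common availability across everyone is 07:35-09:25, 12:20-14:10.
The last common window of at least 30 minutes is 12:20-14:10; a 30-minute meeting can start as late as 13:40 and still end by 14:10.

13:40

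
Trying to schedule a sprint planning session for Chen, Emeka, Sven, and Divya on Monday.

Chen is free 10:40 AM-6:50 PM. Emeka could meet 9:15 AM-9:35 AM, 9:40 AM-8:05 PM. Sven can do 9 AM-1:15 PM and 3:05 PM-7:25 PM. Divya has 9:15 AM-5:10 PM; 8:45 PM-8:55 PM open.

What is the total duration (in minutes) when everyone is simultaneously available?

Chen ∩ Emeka: 10:40-18:50.
Chen ∩ Emeka ∩ Sven: 10:40-13:15, 15:05-18:50.
Chen ∩ Emeka ∩ Sven ∩ Divya: 10:40-13:15, 15:05-17:10.
Those are the intersection windows.
Summing the common windows: 155 + 125 = 280 minutes.

280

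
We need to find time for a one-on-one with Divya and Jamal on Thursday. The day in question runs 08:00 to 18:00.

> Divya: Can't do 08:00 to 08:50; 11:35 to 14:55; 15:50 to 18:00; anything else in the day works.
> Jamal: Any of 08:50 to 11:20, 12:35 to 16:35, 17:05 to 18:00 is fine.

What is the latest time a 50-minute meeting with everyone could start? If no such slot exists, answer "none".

15:00

Divya free: 08:50-11:35, 14:55-15:50 (invert busy blocks within the working day).
Jamal free: 08:50-11:20, 12:35-16:35, 17:05-18:00.
Divya ∩ Jamal: 08:50-11:20, 14:55-15:50.
The last common window of at least 50 minutes is 14:55-15:50; a 50-minute meeting can start as late as 15:00 and still end by 15:50.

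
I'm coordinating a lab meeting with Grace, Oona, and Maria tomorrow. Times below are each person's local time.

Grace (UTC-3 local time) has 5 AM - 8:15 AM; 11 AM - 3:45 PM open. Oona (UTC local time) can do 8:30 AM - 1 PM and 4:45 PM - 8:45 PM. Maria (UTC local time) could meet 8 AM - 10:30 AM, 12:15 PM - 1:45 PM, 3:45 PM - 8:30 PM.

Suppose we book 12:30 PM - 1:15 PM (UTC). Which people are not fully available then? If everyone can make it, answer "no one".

Grace in UTC: 08:00-11:15, 14:00-18:45 (add 3h to convert from UTC-3).
Oona in UTC: 08:30-13:00, 16:45-20:45.
Maria in UTC: 08:00-10:30, 12:15-13:45, 15:45-20:30.
Grace: not fully free for 12:30-13:15. Oona: not fully free for 12:30-13:15. Maria: free for 12:30-13:15.

Grace, Oona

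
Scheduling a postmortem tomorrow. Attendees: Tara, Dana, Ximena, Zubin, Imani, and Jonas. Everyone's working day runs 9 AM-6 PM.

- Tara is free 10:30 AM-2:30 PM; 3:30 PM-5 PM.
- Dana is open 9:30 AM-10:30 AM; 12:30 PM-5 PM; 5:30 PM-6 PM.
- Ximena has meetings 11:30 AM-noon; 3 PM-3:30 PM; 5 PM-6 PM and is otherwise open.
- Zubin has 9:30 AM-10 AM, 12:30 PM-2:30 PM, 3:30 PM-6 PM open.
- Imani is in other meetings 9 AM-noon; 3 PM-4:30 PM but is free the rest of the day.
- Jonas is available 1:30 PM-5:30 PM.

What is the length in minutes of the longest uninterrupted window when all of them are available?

Tara free: 10:30-14:30, 15:30-17:00.
Dana free: 09:30-10:30, 12:30-17:00, 17:30-18:00.
Ximena free: 09:00-11:30, 12:00-15:00, 15:30-17:00 (invert busy blocks within the working day).
Zubin free: 09:30-10:00, 12:30-14:30, 15:30-18:00.
Imani free: 12:00-15:00, 16:30-18:00 (invert busy blocks within the working day).
Jonas free: 13:30-17:30.
Tara ∩ Dana: 12:30-14:30, 15:30-17:00.
Tara ∩ Dana ∩ Ximena: 12:30-14:30, 15:30-17:00.
Tara ∩ Dana ∩ Ximena ∩ Zubin: 12:30-14:30, 15:30-17:00.
Tara ∩ Dana ∩ Ximena ∩ Zubin ∩ Imani: 12:30-14:30, 16:30-17:00.
Tara ∩ Dana ∩ Ximena ∩ Zubin ∩ Imani ∩ Jonas: 13:30-14:30, 16:30-17:00.
The longest is 13:30-14:30 at 60 minutes.

60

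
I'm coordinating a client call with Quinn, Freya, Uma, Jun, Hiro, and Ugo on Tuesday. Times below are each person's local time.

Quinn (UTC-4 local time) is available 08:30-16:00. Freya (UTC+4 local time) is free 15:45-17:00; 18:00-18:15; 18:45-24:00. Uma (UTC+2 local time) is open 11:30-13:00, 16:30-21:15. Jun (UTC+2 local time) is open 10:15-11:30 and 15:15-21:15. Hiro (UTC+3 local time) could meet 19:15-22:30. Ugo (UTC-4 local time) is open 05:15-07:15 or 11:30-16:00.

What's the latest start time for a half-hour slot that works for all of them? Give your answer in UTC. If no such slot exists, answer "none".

Quinn in UTC: 12:30-20:00 (add 4h to convert from UTC-4).
Freya in UTC: 11:45-13:00, 14:00-14:15, 14:45-20:00 (subtract 4h to convert from UTC+4).
Uma in UTC: 09:30-11:00, 14:30-19:15 (subtract 2h to convert from UTC+2).
Jun in UTC: 08:15-09:30, 13:15-19:15 (subtract 2h to convert from UTC+2).
Hiro in UTC: 16:15-19:30 (subtract 3h to convert from UTC+3).
Ugo in UTC: 09:15-11:15, 15:30-20:00 (add 4h to convert from UTC-4).
Quinn ∩ Freya: 12:30-13:00, 14:00-14:15, 14:45-20:00.
Quinn ∩ Freya ∩ Uma: 14:45-19:15.
Quinn ∩ Freya ∩ Uma ∩ Jun: 14:45-19:15.
Quinn ∩ Freya ∩ Uma ∩ Jun ∩ Hiro: 16:15-19:15.
Quinn ∩ Freya ∩ Uma ∩ Jun ∩ Hiro ∩ Ugo: 16:15-19:15.
The last common window of at least 30 minutes is 16:15-19:15; a 30-minute meeting can start as late as 18:45 and still end by 19:15.

18:45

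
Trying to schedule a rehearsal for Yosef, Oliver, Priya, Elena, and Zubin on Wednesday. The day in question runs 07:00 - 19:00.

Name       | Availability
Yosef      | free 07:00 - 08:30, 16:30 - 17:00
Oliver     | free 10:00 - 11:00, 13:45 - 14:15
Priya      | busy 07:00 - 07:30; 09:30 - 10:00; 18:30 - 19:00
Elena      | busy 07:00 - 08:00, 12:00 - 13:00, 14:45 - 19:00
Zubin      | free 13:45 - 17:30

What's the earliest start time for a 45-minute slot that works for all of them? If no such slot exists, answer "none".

none

Yosef free: 07:00-08:30, 16:30-17:00.
Oliver free: 10:00-11:00, 13:45-14:15.
Priya free: 07:30-09:30, 10:00-18:30 (invert busy blocks within the working day).
Elena free: 08:00-12:00, 13:00-14:45 (invert busy blocks within the working day).
Zubin free: 13:45-17:30.
Yosef ∩ Oliver: ∅.
Yosef ∩ Oliver ∩ Priya: ∅.
Yosef ∩ Oliver ∩ Priya ∩ Elena: ∅.
Yosef ∩ Oliver ∩ Priya ∩ Elena ∩ Zubin: ∅.
There is no time when everyone is free.
No common window is at least 45 minutes long.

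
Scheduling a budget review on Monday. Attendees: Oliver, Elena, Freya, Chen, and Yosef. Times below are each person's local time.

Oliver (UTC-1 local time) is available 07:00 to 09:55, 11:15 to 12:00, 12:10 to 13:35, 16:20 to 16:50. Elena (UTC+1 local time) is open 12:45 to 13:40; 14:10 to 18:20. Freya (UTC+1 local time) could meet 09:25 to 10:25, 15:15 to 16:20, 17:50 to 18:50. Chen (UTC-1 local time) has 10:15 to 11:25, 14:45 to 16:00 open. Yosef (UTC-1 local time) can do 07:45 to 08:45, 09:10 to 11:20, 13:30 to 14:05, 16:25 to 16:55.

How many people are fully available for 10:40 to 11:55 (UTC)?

Oliver in UTC: 08:00-10:55, 12:15-13:00, 13:10-14:35, 17:20-17:50 (add 1h to convert from UTC-1).
Elena in UTC: 11:45-12:40, 13:10-17:20 (subtract 1h to convert from UTC+1).
Freya in UTC: 08:25-09:25, 14:15-15:20, 16:50-17:50 (subtract 1h to convert from UTC+1).
Chen in UTC: 11:15-12:25, 15:45-17:00 (add 1h to convert from UTC-1).
Yosef in UTC: 08:45-09:45, 10:10-12:20, 14:30-15:05, 17:25-17:55 (add 1h to convert from UTC-1).
Yosef can make the full 10:40-11:55 slot — that's 1.

1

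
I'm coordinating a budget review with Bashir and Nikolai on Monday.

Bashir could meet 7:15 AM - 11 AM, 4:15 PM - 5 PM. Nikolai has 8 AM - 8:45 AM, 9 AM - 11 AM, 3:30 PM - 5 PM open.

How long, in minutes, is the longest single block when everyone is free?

120

Bashir ∩ Nikolai: 08:00-08:45, 09:00-11:00, 16:15-17:00.
Those are the intersection windows.
The longest is 09:00-11:00 at 120 minutes.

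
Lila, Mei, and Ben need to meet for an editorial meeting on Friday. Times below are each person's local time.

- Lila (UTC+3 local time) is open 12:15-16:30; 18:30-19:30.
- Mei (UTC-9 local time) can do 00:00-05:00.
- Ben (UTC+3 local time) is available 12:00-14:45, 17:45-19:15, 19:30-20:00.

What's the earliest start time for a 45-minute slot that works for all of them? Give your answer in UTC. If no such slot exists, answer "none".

Lila in UTC: 09:15-13:30, 15:30-16:30 (subtract 3h to convert from UTC+3).
Mei in UTC: 09:00-14:00 (add 9h to convert from UTC-9).
Ben in UTC: 09:00-11:45, 14:45-16:15, 16:30-17:00 (subtract 3h to convert from UTC+3).
Lila ∩ Mei: 09:15-13:30.
Lila ∩ Mei ∩ Ben: 09:15-11:45.
The first common window of at least 45 minutes is 09:15-11:45, so the earliest start is 09:15.

09:15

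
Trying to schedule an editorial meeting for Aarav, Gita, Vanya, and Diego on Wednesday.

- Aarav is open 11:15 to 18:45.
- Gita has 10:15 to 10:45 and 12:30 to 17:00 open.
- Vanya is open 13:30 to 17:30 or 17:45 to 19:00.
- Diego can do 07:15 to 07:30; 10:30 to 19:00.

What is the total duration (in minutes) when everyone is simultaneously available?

Aarav ∩ Gita: 12:30-17:00.
Aarav ∩ Gita ∩ Vanya: 13:30-17:00.
Aarav ∩ Gita ∩ Vanya ∩ Diego: 13:30-17:00.
That's a single block of 210 minutes.

210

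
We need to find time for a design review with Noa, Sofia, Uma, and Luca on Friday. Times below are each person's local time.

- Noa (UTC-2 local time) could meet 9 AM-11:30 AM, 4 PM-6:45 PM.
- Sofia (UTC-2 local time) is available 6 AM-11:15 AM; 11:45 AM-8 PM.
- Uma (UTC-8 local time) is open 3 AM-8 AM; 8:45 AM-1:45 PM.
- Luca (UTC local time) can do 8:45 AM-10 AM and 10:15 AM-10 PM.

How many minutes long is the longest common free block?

165

Noa in UTC: 11:00-13:30, 18:00-20:45 (add 2h to convert from UTC-2).
Sofia in UTC: 08:00-13:15, 13:45-22:00 (add 2h to convert from UTC-2).
Uma in UTC: 11:00-16:00, 16:45-21:45 (add 8h to convert from UTC-8).
Luca in UTC: 08:45-10:00, 10:15-22:00.
Noa ∩ Sofia: 11:00-13:15, 18:00-20:45.
Noa ∩ Sofia ∩ Uma: 11:00-13:15, 18:00-20:45.
Noa ∩ Sofia ∩ Uma ∩ Luca: 11:00-13:15, 18:00-20:45.
The longest is 18:00-20:45 at 165 minutes.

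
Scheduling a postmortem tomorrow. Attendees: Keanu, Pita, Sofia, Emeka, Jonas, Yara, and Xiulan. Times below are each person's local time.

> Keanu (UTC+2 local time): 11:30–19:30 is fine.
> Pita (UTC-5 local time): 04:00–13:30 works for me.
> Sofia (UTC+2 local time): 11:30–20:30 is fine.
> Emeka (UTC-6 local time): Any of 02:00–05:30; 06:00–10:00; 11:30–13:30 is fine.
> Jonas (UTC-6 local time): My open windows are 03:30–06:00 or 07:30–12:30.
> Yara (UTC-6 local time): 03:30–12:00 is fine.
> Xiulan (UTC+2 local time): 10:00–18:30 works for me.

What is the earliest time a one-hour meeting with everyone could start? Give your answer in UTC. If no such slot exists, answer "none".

09:30

Keanu in UTC: 09:30-17:30 (subtract 2h to convert from UTC+2).
Pita in UTC: 09:00-18:30 (add 5h to convert from UTC-5).
Sofia in UTC: 09:30-18:30 (subtract 2h to convert from UTC+2).
Emeka in UTC: 08:00-11:30, 12:00-16:00, 17:30-19:30 (add 6h to convert from UTC-6).
Jonas in UTC: 09:30-12:00, 13:30-18:30 (add 6h to convert from UTC-6).
Yara in UTC: 09:30-18:00 (add 6h to convert from UTC-6).
Xiulan in UTC: 08:00-16:30 (subtract 2h to convert from UTC+2).
Keanu ∩ Pita: 09:30-17:30.
Keanu ∩ Pita ∩ Sofia: 09:30-17:30.
Keanu ∩ Pita ∩ Sofia ∩ Emeka: 09:30-11:30, 12:00-16:00.
Keanu ∩ Pita ∩ Sofia ∩ Emeka ∩ Jonas: 09:30-11:30, 13:30-16:00.
Keanu ∩ Pita ∩ Sofia ∩ Emeka ∩ Jonas ∩ Yara: 09:30-11:30, 13:30-16:00.
Keanu ∩ Pita ∩ Sofia ∩ Emeka ∩ Jonas ∩ Yara ∩ Xiulan: 09:30-11:30, 13:30-16:00.
The first common window of at least 60 minutes is 09:30-11:30, so the earliest start is 09:30.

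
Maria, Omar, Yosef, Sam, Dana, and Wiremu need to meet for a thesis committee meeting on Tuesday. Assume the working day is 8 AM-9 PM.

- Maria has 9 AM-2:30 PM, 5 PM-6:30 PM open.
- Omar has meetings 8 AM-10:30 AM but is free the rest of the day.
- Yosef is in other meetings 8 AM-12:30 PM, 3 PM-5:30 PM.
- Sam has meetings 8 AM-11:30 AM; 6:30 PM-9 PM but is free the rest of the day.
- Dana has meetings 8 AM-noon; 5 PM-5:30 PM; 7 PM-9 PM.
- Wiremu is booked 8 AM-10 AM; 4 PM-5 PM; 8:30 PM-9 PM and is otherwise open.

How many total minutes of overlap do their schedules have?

180

Maria free: 09:00-14:30, 17:00-18:30.
Omar free: 10:30-21:00 (invert busy blocks within the working day).
Yosef free: 12:30-15:00, 17:30-21:00 (invert busy blocks within the working day).
Sam free: 11:30-18:30 (invert busy blocks within the working day).
Dana free: 12:00-17:00, 17:30-19:00 (invert busy blocks within the working day).
Wiremu free: 10:00-16:00, 17:00-20:30 (invert busy blocks within the working day).
Maria ∩ Omar: 10:30-14:30, 17:00-18:30.
Maria ∩ Omar ∩ Yosef: 12:30-14:30, 17:30-18:30.
Maria ∩ Omar ∩ Yosef ∩ Sam: 12:30-14:30, 17:30-18:30.
Maria ∩ Omar ∩ Yosef ∩ Sam ∩ Dana: 12:30-14:30, 17:30-18:30.
Maria ∩ Omar ∩ Yosef ∩ Sam ∩ Dana ∩ Wiremu: 12:30-14:30, 17:30-18:30.
Those are the intersection windows.
Summing the common windows: 120 + 60 = 180 minutes.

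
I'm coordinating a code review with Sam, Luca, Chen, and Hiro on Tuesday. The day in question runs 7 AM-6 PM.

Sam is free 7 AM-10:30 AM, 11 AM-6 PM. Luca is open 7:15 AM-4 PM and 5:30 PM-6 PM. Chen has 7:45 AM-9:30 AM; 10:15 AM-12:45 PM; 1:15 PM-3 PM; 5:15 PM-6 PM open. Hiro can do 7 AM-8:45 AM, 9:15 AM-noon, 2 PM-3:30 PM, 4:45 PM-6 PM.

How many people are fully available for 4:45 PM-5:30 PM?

Sam and Hiro can make the full 16:45-17:30 slot — that's 2.

2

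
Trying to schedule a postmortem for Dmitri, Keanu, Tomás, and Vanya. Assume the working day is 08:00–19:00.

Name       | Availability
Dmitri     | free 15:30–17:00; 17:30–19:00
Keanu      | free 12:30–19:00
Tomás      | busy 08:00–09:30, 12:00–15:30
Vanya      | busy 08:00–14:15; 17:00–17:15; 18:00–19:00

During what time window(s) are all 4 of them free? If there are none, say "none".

15:30-17:00, 17:30-18:00

Dmitri free: 15:30-17:00, 17:30-19:00.
Keanu free: 12:30-19:00.
Tomás free: 09:30-12:00, 15:30-19:00 (invert busy blocks within the working day).
Vanya free: 14:15-17:00, 17:15-18:00 (invert busy blocks within the working day).
Dmitri ∩ Keanu: 15:30-17:00, 17:30-19:00.
Dmitri ∩ Keanu ∩ Tomás: 15:30-17:00, 17:30-19:00.
Dmitri ∩ Keanu ∩ Tomás ∩ Vanya: 15:30-17:00, 17:30-18:00.
So the common availability across everyone is 15:30-17:00, 17:30-18:00.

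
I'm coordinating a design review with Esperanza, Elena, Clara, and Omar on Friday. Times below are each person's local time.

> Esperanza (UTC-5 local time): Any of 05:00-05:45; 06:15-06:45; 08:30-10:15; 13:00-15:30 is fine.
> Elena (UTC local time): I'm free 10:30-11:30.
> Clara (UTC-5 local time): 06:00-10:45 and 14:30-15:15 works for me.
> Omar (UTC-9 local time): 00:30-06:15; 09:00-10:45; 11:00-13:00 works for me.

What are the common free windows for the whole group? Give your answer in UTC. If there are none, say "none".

Esperanza in UTC: 10:00-10:45, 11:15-11:45, 13:30-15:15, 18:00-20:30 (add 5h to convert from UTC-5).
Elena in UTC: 10:30-11:30.
Clara in UTC: 11:00-15:45, 19:30-20:15 (add 5h to convert from UTC-5).
Omar in UTC: 09:30-15:15, 18:00-19:45, 20:00-22:00 (add 9h to convert from UTC-9).
Esperanza ∩ Elena: 10:30-10:45, 11:15-11:30.
Esperanza ∩ Elena ∩ Clara: 11:15-11:30.
Esperanza ∩ Elena ∩ Clara ∩ Omar: 11:15-11:30.

11:15-11:30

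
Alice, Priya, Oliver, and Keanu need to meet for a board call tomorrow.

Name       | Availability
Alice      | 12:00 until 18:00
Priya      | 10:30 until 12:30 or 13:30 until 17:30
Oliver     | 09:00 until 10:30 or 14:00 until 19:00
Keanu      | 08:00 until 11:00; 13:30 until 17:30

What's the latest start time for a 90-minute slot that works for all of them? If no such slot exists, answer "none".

Alice ∩ Priya: 12:00-12:30, 13:30-17:30.
Alice ∩ Priya ∩ Oliver: 14:00-17:30.
Alice ∩ Priya ∩ Oliver ∩ Keanu: 14:00-17:30.
So the common availability across everyone is 14:00-17:30.
The last common window of at least 90 minutes is 14:00-17:30; a 90-minute meeting can start as late as 16:00 and still end by 17:30.

16:00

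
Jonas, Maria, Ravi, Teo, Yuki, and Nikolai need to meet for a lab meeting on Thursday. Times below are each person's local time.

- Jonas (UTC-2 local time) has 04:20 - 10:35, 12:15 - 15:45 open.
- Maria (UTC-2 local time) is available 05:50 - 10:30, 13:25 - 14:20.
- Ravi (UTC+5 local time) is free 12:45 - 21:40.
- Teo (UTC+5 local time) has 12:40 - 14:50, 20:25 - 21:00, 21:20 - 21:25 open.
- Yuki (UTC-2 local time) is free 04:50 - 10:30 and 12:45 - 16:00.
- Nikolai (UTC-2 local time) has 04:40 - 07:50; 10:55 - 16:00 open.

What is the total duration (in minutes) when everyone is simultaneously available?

155

Jonas in UTC: 06:20-12:35, 14:15-17:45 (add 2h to convert from UTC-2).
Maria in UTC: 07:50-12:30, 15:25-16:20 (add 2h to convert from UTC-2).
Ravi in UTC: 07:45-16:40 (subtract 5h to convert from UTC+5).
Teo in UTC: 07:40-09:50, 15:25-16:00, 16:20-16:25 (subtract 5h to convert from UTC+5).
Yuki in UTC: 06:50-12:30, 14:45-18:00 (add 2h to convert from UTC-2).
Nikolai in UTC: 06:40-09:50, 12:55-18:00 (add 2h to convert from UTC-2).
Jonas ∩ Maria: 07:50-12:30, 15:25-16:20.
Jonas ∩ Maria ∩ Ravi: 07:50-12:30, 15:25-16:20.
Jonas ∩ Maria ∩ Ravi ∩ Teo: 07:50-09:50, 15:25-16:00.
Jonas ∩ Maria ∩ Ravi ∩ Teo ∩ Yuki: 07:50-09:50, 15:25-16:00.
Jonas ∩ Maria ∩ Ravi ∩ Teo ∩ Yuki ∩ Nikolai: 07:50-09:50, 15:25-16:00.
Summing the common windows: 120 + 35 = 155 minutes.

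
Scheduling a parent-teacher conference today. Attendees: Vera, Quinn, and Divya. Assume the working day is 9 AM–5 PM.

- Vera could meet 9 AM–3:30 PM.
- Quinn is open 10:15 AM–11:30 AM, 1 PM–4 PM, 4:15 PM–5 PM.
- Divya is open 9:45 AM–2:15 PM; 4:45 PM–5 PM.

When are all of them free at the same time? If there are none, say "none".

Vera ∩ Quinn: 10:15-11:30, 13:00-15:30.
Vera ∩ Quinn ∩ Divya: 10:15-11:30, 13:00-14:15.

10:15-11:30, 13:00-14:15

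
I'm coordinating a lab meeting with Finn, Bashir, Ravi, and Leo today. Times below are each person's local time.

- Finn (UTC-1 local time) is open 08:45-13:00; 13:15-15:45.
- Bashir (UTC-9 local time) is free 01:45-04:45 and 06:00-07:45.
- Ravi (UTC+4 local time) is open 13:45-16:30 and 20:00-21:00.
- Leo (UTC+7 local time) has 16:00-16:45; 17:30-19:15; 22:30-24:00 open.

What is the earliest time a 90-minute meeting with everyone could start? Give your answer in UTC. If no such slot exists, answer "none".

10:45

Finn in UTC: 09:45-14:00, 14:15-16:45 (add 1h to convert from UTC-1).
Bashir in UTC: 10:45-13:45, 15:00-16:45 (add 9h to convert from UTC-9).
Ravi in UTC: 09:45-12:30, 16:00-17:00 (subtract 4h to convert from UTC+4).
Leo in UTC: 09:00-09:45, 10:30-12:15, 15:30-17:00 (subtract 7h to convert from UTC+7).
Finn ∩ Bashir: 10:45-13:45, 15:00-16:45.
Finn ∩ Bashir ∩ Ravi: 10:45-12:30, 16:00-16:45.
Finn ∩ Bashir ∩ Ravi ∩ Leo: 10:45-12:15, 16:00-16:45.
Those are the intersection windows.
The first common window of at least 90 minutes is 10:45-12:15, so the earliest start is 10:45.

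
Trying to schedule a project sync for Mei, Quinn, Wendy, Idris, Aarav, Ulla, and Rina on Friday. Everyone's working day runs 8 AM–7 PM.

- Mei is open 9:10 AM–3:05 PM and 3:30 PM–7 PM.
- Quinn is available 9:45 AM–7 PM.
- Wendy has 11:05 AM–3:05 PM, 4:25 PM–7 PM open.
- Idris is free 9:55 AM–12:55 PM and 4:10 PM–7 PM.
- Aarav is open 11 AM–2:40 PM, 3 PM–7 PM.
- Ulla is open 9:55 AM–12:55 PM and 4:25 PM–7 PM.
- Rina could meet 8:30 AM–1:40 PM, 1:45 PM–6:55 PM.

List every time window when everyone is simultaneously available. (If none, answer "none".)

11:05-12:55, 16:25-18:55

Mei ∩ Quinn: 09:45-15:05, 15:30-19:00.
Mei ∩ Quinn ∩ Wendy: 11:05-15:05, 16:25-19:00.
Mei ∩ Quinn ∩ Wendy ∩ Idris: 11:05-12:55, 16:25-19:00.
Mei ∩ Quinn ∩ Wendy ∩ Idris ∩ Aarav: 11:05-12:55, 16:25-19:00.
Mei ∩ Quinn ∩ Wendy ∩ Idris ∩ Aarav ∩ Ulla: 11:05-12:55, 16:25-19:00.
Mei ∩ Quinn ∩ Wendy ∩ Idris ∩ Aarav ∩ Ulla ∩ Rina: 11:05-12:55, 16:25-18:55.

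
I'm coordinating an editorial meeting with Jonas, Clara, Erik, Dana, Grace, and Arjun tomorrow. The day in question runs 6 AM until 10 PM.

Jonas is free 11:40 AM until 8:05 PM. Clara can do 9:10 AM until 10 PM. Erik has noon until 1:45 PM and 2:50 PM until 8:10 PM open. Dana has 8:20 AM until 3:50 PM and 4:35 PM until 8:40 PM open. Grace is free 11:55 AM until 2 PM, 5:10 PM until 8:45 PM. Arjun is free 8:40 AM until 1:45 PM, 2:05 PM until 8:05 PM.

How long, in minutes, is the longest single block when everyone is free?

Jonas ∩ Clara: 11:40-20:05.
Jonas ∩ Clara ∩ Erik: 12:00-13:45, 14:50-20:05.
Jonas ∩ Clara ∩ Erik ∩ Dana: 12:00-13:45, 14:50-15:50, 16:35-20:05.
Jonas ∩ Clara ∩ Erik ∩ Dana ∩ Grace: 12:00-13:45, 17:10-20:05.
Jonas ∩ Clara ∩ Erik ∩ Dana ∩ Grace ∩ Arjun: 12:00-13:45, 17:10-20:05.
Those are the intersection windows.
The longest is 17:10-20:05 at 175 minutes.

175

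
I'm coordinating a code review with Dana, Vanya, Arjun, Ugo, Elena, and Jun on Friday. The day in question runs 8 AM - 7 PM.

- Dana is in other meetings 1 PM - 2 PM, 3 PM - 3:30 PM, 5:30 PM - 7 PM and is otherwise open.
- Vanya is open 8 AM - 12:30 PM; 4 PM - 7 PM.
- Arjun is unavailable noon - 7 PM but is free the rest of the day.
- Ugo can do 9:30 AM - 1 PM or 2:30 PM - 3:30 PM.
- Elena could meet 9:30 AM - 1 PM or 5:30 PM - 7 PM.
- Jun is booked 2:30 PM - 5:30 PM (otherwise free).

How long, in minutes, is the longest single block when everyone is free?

150

Dana free: 08:00-13:00, 14:00-15:00, 15:30-17:30 (invert busy blocks within the working day).
Vanya free: 08:00-12:30, 16:00-19:00.
Arjun free: 08:00-12:00 (invert busy blocks within the working day).
Ugo free: 09:30-13:00, 14:30-15:30.
Elena free: 09:30-13:00, 17:30-19:00.
Jun free: 08:00-14:30, 17:30-19:00 (invert busy blocks within the working day).
Dana ∩ Vanya: 08:00-12:30, 16:00-17:30.
Dana ∩ Vanya ∩ Arjun: 08:00-12:00.
Dana ∩ Vanya ∩ Arjun ∩ Ugo: 09:30-12:00.
Dana ∩ Vanya ∩ Arjun ∩ Ugo ∩ Elena: 09:30-12:00.
Dana ∩ Vanya ∩ Arjun ∩ Ugo ∩ Elena ∩ Jun: 09:30-12:00.
The longest is 09:30-12:00 at 150 minutes.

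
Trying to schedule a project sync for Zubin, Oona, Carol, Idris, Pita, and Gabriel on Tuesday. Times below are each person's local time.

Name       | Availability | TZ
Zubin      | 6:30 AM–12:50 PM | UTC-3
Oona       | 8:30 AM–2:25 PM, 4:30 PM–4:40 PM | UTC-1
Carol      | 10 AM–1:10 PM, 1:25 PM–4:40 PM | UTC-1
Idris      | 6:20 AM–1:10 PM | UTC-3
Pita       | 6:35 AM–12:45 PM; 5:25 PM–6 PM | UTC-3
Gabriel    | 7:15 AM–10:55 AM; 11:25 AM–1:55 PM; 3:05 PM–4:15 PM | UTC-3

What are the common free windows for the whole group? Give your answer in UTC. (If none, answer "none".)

11:00-13:55, 14:25-15:25

Zubin in UTC: 09:30-15:50 (add 3h to convert from UTC-3).
Oona in UTC: 09:30-15:25, 17:30-17:40 (add 1h to convert from UTC-1).
Carol in UTC: 11:00-14:10, 14:25-17:40 (add 1h to convert from UTC-1).
Idris in UTC: 09:20-16:10 (add 3h to convert from UTC-3).
Pita in UTC: 09:35-15:45, 20:25-21:00 (add 3h to convert from UTC-3).
Gabriel in UTC: 10:15-13:55, 14:25-16:55, 18:05-19:15 (add 3h to convert from UTC-3).
Zubin ∩ Oona: 09:30-15:25.
Zubin ∩ Oona ∩ Carol: 11:00-14:10, 14:25-15:25.
Zubin ∩ Oona ∩ Carol ∩ Idris: 11:00-14:10, 14:25-15:25.
Zubin ∩ Oona ∩ Carol ∩ Idris ∩ Pita: 11:00-14:10, 14:25-15:25.
Zubin ∩ Oona ∩ Carol ∩ Idris ∩ Pita ∩ Gabriel: 11:00-13:55, 14:25-15:25.
So the common availability across everyone is 11:00-13:55, 14:25-15:25.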